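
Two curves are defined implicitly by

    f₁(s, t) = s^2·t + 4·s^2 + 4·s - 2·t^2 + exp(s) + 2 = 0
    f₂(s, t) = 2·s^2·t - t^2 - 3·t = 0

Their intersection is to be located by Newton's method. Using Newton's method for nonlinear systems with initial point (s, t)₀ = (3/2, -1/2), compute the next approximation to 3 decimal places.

At (3/2, -1/2): F = (19.85669, -1.000).
Jacobian J = [[2·s·t + 8·s + exp(s) + 4, s^2 - 4·t], [4·s·t, 2·s^2 - 2·t - 3]].
At the point, J = [[18.98169, 4.250], [-3.000, 2.500]] (det J = 60.20422).
Solving J·Δ = −F gives Δ = (-0.895, -0.674).
Then the next iterate is (s, t)₁ = (0.605, -1.174).

(0.605, -1.174)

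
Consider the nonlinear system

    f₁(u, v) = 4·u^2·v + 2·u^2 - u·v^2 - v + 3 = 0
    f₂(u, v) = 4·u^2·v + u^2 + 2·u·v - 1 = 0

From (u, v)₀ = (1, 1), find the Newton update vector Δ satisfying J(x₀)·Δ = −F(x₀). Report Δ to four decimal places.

(-0.6667, 0.3333)

At (1, 1): F = (7.0000, 6.0000).
Jacobian J = [[8·u·v + 4·u - v^2, 4·u^2 - 2·u·v - 1], [8·u·v + 2·u + 2·v, 4·u^2 + 2·u]].
At the point, J = [[11.0000, 1.0000], [12.0000, 6.0000]] (det J = 54.0000).
Solving J·Δ = −F gives Δ = (-0.6667, 0.3333).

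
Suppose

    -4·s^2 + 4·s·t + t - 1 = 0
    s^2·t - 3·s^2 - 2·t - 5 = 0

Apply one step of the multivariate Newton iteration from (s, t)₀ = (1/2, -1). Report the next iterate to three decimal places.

(-0.298, -1.462)

At (1/2, -1): F = (-5.000, -4.000).
Jacobian J = [[-8·s + 4·t, 4·s + 1], [2·s·t - 6·s, s^2 - 2]].
At the point, J = [[-8.000, 3.000], [-4.000, -1.750]] (det J = 26.000).
Solving J·Δ = −F gives Δ = (-0.798, -0.462).
Then the next iterate is (s, t)₁ = (-0.298, -1.462).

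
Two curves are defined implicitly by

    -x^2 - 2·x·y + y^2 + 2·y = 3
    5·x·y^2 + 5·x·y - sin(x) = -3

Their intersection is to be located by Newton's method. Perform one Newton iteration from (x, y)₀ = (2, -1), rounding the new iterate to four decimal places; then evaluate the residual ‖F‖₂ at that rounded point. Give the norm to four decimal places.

5.5706

At (2, -1): F = (-4.0000, 2.090703).
Jacobian J = [[-2·x - 2·y, -2·x + 2·y + 2], [5·y^2 + 5·y - cos(x), 10·x·y + 5·x]].
At the point, J = [[-2.0000, -4.0000], [0.416147, -10.0000]] (det J = 21.664587).
Solving J·Δ = −F gives Δ = (-2.2323, 0.1162).
Then the next iterate is (x, y)₁ = (-0.2323, -0.8838).
Re-evaluating at (-0.2323, -0.8838): F = (-4.451074, 3.349500), so ‖F‖₂ = 5.5706.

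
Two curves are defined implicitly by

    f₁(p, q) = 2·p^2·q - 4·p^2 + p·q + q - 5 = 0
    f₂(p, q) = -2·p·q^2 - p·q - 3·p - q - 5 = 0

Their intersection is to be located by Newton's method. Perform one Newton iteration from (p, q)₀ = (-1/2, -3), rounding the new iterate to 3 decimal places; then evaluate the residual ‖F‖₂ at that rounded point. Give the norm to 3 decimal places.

142.576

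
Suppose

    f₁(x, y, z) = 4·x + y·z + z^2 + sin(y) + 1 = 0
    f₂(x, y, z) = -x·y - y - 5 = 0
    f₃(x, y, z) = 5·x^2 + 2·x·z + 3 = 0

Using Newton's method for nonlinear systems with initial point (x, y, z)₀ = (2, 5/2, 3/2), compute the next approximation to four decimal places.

(1.0361, -0.8634, -0.2077)

At (2, 5/2, 3/2): F = (15.598472, -12.5000, 29.0000).
Jacobian J = [[4, z + cos(y), y + 2·z], [-y, -x - 1, 0], [10·x + 2·z, 0, 2·x]].
At the point, J = [[4.0000, 0.698856, 5.5000], [-2.5000, -3.0000, 0.0000], [23.0000, 0.0000, 4.0000]] (det J = 338.488564).
Solving J·Δ = −F gives Δ = (-0.9639, -3.3634, -1.7077).
Then the next iterate is (x, y, z)₁ = (1.0361, -0.8634, -0.2077).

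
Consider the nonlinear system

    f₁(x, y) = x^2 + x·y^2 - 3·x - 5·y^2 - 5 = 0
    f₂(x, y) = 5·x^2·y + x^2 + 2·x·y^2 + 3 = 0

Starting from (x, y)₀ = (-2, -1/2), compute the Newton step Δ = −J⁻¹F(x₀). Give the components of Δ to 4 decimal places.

(0.5108, 0.0283)

At (-2, -1/2): F = (3.2500, -4.0000).
Jacobian J = [[2·x + y^2 - 3, 2·x·y - 10·y], [10·x·y + 2·x + 2·y^2, 5·x^2 + 4·x·y]].
At the point, J = [[-6.7500, 7.0000], [6.5000, 24.0000]] (det J = -207.5000).
Solving J·Δ = −F gives Δ = (0.5108, 0.0283).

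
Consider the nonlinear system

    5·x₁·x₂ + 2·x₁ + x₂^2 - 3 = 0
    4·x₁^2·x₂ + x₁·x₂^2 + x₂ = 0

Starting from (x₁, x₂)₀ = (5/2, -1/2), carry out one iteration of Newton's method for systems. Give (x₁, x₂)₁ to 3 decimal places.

(2.019, -0.173)

At (5/2, -1/2): F = (-4.000, -12.375).
Jacobian J = [[5·x₂ + 2, 5·x₁ + 2·x₂], [8·x₁·x₂ + x₂^2, 4·x₁^2 + 2·x₁·x₂ + 1]].
At the point, J = [[-0.500, 11.500], [-9.750, 23.500]] (det J = 100.375).
Solving J·Δ = −F gives Δ = (-0.481, 0.327).
Then the next iterate is (x₁, x₂)₁ = (2.019, -0.173).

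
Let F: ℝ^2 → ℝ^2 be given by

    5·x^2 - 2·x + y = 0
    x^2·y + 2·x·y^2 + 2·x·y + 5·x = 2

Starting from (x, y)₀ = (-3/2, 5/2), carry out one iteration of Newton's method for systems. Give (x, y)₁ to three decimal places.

(-0.575, 1.468)

At (-3/2, 5/2): F = (16.750, -30.125).
Jacobian J = [[10·x - 2, 1], [2·x·y + 2·y^2 + 2·y + 5, x^2 + 4·x·y + 2·x]].
At the point, J = [[-17.000, 1.000], [15.000, -15.750]] (det J = 252.750).
Solving J·Δ = −F gives Δ = (0.925, -1.032).
Then the next iterate is (x, y)₁ = (-0.575, 1.468).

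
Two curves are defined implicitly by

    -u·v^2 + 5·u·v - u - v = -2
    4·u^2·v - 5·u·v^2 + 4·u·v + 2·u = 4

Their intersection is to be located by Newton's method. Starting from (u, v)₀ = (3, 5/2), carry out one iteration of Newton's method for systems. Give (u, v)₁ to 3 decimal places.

(-0.797, -2.184)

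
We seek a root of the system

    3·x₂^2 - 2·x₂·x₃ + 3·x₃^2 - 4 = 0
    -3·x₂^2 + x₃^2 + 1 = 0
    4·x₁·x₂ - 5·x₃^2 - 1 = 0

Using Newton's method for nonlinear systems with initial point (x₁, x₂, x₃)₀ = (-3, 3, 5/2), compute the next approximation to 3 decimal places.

At (-3, 3, 5/2): F = (26.750, -19.750, -68.250).
Jacobian J = [[0, 6·x₂ - 2·x₃, -2·x₂ + 6·x₃], [0, -6·x₂, 2·x₃], [4·x₂, 4·x₁, -10·x₃]].
At the point, J = [[0.000, 13.000, 9.000], [0.000, -18.000, 5.000], [12.000, -12.000, -25.000]] (det J = 2724.000).
Solving J·Δ = −F gives Δ = (2.253, -1.372, -0.990).
Then the next iterate is (x₁, x₂, x₃)₁ = (-0.747, 1.628, 1.510).

(-0.747, 1.628, 1.510)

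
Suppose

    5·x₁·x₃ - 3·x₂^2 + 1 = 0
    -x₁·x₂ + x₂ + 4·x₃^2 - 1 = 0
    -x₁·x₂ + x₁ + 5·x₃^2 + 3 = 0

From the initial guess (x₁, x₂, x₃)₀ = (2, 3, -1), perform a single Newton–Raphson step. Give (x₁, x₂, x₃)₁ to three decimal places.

(-0.584, 2.304, 0.056)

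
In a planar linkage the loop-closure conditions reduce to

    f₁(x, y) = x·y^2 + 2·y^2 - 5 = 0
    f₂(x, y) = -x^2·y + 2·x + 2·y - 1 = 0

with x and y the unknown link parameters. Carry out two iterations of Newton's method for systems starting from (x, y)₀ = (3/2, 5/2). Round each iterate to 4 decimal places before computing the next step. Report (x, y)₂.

(2.1927, 1.1009)

At (3/2, 5/2): F = (16.8750, 1.3750).
Jacobian J = [[y^2, 2·x·y + 4·y], [-2·x·y + 2, -x^2 + 2]].
At the point, J = [[6.2500, 17.5000], [-5.5000, -0.2500]] (det J = 94.6875).
Solving J·Δ = −F gives Δ = (0.2987, -1.0710).
Then the next iterate is (x, y)₁ = (1.7987, 1.4290).
Round to (1.7987, 1.4290) and repeat: F = (2.757101, 0.832125), J = [[2.042041, 10.856685], [-3.140685, -1.235322]].
Δ = (0.3940, -0.3281), so (x, y)₂ = (2.1927, 1.1009).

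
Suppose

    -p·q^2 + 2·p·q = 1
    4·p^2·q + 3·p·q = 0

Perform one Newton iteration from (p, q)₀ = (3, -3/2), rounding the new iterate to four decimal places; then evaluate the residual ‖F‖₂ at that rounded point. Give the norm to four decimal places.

18.2825

At (3, -3/2): F = (-16.7500, -67.5000).
Jacobian J = [[-q^2 + 2·q, -2·p·q + 2·p], [8·p·q + 3·q, 4·p^2 + 3·p]].
At the point, J = [[-5.2500, 15.0000], [-40.5000, 45.0000]] (det J = 371.2500).
Solving J·Δ = −F gives Δ = (-0.6970, 0.8727).
Then the next iterate is (p, q)₁ = (2.3030, -0.6273).
Re-evaluating at (2.3030, -0.6273): F = (-4.795586, -17.642333), so ‖F‖₂ = 18.2825.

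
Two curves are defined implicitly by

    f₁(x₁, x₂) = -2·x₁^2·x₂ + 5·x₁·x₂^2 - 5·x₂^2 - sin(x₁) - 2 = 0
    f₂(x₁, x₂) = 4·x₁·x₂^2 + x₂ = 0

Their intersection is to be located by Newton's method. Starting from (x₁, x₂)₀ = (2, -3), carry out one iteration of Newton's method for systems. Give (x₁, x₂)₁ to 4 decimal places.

At (2, -3): F = (66.090703, 69.0000).
Jacobian J = [[-4·x₁·x₂ + 5·x₂^2 - cos(x₁), -2·x₁^2 + 10·x₁·x₂ - 10·x₂], [4·x₂^2, 8·x₁·x₂ + 1]].
At the point, J = [[69.416147, -38.0000], [36.0000, -47.0000]] (det J = -1894.558901).
Solving J·Δ = −F gives Δ = (-0.2556, 1.2723).
Then the next iterate is (x₁, x₂)₁ = (1.7444, -1.7277).

(1.7444, -1.7277)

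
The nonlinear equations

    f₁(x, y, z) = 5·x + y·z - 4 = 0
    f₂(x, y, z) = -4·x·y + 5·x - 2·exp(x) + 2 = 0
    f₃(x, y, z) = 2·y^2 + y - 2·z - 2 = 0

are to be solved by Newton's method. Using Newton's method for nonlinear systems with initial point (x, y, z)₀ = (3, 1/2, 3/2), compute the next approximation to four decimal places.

(5.6810, -10.2355, -16.6033)

At (3, 1/2, 3/2): F = (11.7500, -29.171074, -4.0000).
Jacobian J = [[5, z, y], [-4·y - 2·exp(x) + 5, -4·x, 0], [0, 4·y + 1, -2]].
At the point, J = [[5.0000, 1.5000, 0.5000], [-37.171074, -12.0000, 0.0000], [0.0000, 3.0000, -2.0000]] (det J = -47.269832).
Solving J·Δ = −F gives Δ = (2.6810, -10.7355, -18.1033).
Then the next iterate is (x, y, z)₁ = (5.6810, -10.2355, -16.6033).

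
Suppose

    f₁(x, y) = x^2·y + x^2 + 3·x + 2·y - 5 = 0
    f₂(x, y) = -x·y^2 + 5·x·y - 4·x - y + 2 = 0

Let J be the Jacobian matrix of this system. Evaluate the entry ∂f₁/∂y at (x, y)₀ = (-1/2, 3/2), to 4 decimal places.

2.2500

∂f₁/∂y = x^2 + 2.
At (-1/2, 3/2) this is 2.2500.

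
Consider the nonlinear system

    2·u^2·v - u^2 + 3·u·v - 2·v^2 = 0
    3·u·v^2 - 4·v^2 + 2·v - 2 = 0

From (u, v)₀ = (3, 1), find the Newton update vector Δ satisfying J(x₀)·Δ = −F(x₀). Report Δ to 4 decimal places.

(-1.9744, 0.0769)

At (3, 1): F = (16.0000, 5.0000).
Jacobian J = [[4·u·v - 2·u + 3·v, 2·u^2 + 3·u - 4·v], [3·v^2, 6·u·v - 8·v + 2]].
At the point, J = [[9.0000, 23.0000], [3.0000, 12.0000]] (det J = 39.0000).
Solving J·Δ = −F gives Δ = (-1.9744, 0.0769).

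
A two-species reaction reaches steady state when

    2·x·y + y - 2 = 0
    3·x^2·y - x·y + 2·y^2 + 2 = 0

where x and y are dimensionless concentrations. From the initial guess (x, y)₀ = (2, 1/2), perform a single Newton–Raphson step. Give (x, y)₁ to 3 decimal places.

(-0.032, 0.806)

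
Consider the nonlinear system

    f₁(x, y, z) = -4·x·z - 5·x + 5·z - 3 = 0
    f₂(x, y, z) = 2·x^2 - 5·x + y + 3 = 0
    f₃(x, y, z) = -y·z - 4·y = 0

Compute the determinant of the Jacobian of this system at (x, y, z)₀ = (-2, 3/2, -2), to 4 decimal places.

J = [[-4·z - 5, 0, -4·x + 5], [4·x - 5, 1, 0], [0, -z - 4, -y]].
At the point, J = [[3.0000, 0.0000, 13.0000], [-13.0000, 1.0000, 0.0000], [0.0000, -2.0000, -1.5000]].
det J = 333.5000.

333.5000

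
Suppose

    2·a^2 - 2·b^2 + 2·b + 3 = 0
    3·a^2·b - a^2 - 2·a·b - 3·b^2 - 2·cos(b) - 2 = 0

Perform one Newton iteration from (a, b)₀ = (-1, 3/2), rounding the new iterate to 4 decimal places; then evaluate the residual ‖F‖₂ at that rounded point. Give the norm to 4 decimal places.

3.5978

At (-1, 3/2): F = (3.5000, -2.391474).
Jacobian J = [[4·a, -4·b + 2], [6·a·b - 2·a - 2·b, 3·a^2 - 2·a - 6·b + 2·sin(b)]].
At the point, J = [[-4.0000, -4.0000], [-10.0000, -2.005010]] (det J = -31.979960).
Solving J·Δ = −F gives Δ = (-0.5186, 1.3936).
Then the next iterate is (a, b)₁ = (-1.5186, 2.8936).
Re-evaluating at (-1.5186, 2.8936): F = (-3.346350, 1.321539), so ‖F‖₂ = 3.5978.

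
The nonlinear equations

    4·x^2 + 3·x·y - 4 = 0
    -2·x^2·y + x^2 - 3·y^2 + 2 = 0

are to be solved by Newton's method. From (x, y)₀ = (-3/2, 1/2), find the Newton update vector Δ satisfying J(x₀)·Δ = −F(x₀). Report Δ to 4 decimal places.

(0.1905, 0.1667)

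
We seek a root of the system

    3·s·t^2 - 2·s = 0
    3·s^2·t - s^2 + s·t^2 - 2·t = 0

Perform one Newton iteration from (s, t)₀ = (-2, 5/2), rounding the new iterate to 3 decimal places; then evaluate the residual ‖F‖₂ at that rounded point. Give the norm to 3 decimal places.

At (-2, 5/2): F = (-33.500, 8.500).
Jacobian J = [[3·t^2 - 2, 6·s·t], [6·s·t - 2·s + t^2, 3·s^2 + 2·s·t - 2]].
At the point, J = [[16.750, -30.000], [-19.750, 0.000]] (det J = -592.500).
Solving J·Δ = −F gives Δ = (0.430, -0.876).
Then the next iterate is (s, t)₁ = (-1.570, 1.624).
Re-evaluating at (-1.570, 1.624): F = (-9.28204, 2.15541), so ‖F‖₂ = 9.529.

9.529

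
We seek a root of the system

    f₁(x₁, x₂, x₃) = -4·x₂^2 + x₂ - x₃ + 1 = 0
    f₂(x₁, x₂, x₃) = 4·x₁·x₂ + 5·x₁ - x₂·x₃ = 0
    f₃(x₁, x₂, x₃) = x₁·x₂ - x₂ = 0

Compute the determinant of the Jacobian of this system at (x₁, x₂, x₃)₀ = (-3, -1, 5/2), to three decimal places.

9.500

J = [[0, -8·x₂ + 1, -1], [4·x₂ + 5, 4·x₁ - x₃, -x₂], [x₂, x₁ - 1, 0]].
At the point, J = [[0.000, 9.000, -1.000], [1.000, -14.500, 1.000], [-1.000, -4.000, 0.000]].
det J = 9.500.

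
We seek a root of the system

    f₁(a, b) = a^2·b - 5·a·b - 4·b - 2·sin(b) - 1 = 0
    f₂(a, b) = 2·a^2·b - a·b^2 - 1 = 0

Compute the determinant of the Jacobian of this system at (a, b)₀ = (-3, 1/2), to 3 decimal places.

-1.470

J = [[2·a·b - 5·b, a^2 - 5·a - 2·cos(b) - 4], [4·a·b - b^2, 2·a^2 - 2·a·b]].
At the point, J = [[-5.500, 18.24483], [-6.250, 21.000]].
det J = -1.470.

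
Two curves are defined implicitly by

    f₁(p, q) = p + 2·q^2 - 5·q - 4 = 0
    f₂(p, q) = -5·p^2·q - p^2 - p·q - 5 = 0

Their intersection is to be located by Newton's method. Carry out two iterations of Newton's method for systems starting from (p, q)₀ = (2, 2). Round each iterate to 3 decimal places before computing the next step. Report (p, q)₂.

At (2, 2): F = (-4.000, -53.000).
Jacobian J = [[1, 4·q - 5], [-10·p·q - 2·p - q, -5·p^2 - p]].
At the point, J = [[1.000, 3.000], [-46.000, -22.000]] (det J = 116.000).
Solving J·Δ = −F gives Δ = (-2.129, 2.043).
Then the next iterate is (p, q)₁ = (-0.129, 4.043).
Round to (-0.129, 4.043) and repeat: F = (8.34770, -4.83149), J = [[1.000, 11.172], [1.43047, 0.04580]].
Δ = (3.411, -1.053), so (p, q)₂ = (3.282, 2.990).

(3.282, 2.990)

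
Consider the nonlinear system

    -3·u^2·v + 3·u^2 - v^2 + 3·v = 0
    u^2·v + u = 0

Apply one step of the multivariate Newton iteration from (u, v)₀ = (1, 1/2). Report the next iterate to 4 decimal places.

At (1, 1/2): F = (2.7500, 1.5000).
Jacobian J = [[-6·u·v + 6·u, -3·u^2 - 2·v + 3], [2·u·v + 1, u^2]].
At the point, J = [[3.0000, -1.0000], [2.0000, 1.0000]] (det J = 5.0000).
Solving J·Δ = −F gives Δ = (-0.8500, 0.2000).
Then the next iterate is (u, v)₁ = (0.1500, 0.7000).

(0.1500, 0.7000)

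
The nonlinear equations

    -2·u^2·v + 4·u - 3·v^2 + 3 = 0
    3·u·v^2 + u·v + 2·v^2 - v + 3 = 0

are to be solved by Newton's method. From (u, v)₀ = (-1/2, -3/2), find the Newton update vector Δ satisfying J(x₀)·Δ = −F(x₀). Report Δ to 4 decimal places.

(-0.8228, 0.6850)

At (-1/2, -3/2): F = (-5.0000, 6.3750).
Jacobian J = [[-4·u·v + 4, -2·u^2 - 6·v], [3·v^2 + v, 6·u·v + u + 4·v - 1]].
At the point, J = [[1.0000, 8.5000], [5.2500, -3.0000]] (det J = -47.6250).
Solving J·Δ = −F gives Δ = (-0.8228, 0.6850).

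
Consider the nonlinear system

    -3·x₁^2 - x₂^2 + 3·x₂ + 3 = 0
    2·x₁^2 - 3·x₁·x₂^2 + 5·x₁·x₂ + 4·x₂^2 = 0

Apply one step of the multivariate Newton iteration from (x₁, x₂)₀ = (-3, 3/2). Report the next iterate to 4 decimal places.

(-1.7917, 1.0352)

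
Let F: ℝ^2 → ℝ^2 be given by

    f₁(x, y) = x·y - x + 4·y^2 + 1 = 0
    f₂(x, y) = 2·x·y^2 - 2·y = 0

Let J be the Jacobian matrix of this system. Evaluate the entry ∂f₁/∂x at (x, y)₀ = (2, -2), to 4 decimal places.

∂f₁/∂x = y - 1.
At (2, -2) this is -3.0000.

-3.0000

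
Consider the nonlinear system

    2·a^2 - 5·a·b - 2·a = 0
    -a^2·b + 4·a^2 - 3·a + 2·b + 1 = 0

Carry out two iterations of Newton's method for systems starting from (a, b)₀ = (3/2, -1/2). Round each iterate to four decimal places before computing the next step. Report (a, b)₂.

(0.6610, -0.2144)

At (3/2, -1/2): F = (5.2500, 5.6250).
Jacobian J = [[4·a - 5·b - 2, -5·a], [-2·a·b + 8·a - 3, -a^2 + 2]].
At the point, J = [[6.5000, -7.5000], [10.5000, -0.2500]] (det J = 77.1250).
Solving J·Δ = −F gives Δ = (-0.5300, 0.2407).
Then the next iterate is (a, b)₁ = (0.9700, -0.2593).
Round to (0.9700, -0.2593) and repeat: F = (1.199405, 1.578975), J = [[3.1765, -4.8500], [5.263042, 1.0591]].
Δ = (-0.3090, 0.0449), so (a, b)₂ = (0.6610, -0.2144).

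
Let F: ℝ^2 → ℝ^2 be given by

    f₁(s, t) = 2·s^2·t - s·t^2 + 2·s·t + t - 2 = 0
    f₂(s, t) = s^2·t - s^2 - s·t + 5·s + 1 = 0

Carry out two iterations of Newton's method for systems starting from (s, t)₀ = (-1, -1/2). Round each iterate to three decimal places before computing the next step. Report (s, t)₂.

(1.968, -3.978)

At (-1, -1/2): F = (-2.250, -6.000).
Jacobian J = [[4·s·t - t^2 + 2·t, 2·s^2 - 2·s·t + 2·s + 1], [2·s·t - 2·s - t + 5, s^2 - s]].
At the point, J = [[0.750, 0.000], [8.500, 2.000]] (det J = 1.500).
Solving J·Δ = −F gives Δ = (3.000, -9.750).
Then the next iterate is (s, t)₁ = (2.000, -10.250).
Round to (2.000, -10.250) and repeat: F = (-345.375, -13.500), J = [[-207.56250, 54.000], [-29.750, 2.000]].
Δ = (-0.032, 6.272), so (s, t)₂ = (1.968, -3.978).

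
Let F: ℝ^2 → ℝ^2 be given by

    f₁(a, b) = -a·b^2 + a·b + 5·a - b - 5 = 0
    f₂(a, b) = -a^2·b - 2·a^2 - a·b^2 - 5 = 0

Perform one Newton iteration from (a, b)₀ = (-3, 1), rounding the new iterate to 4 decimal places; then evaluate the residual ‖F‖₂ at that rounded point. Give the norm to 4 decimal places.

At (-3, 1): F = (-21.0000, -29.0000).
Jacobian J = [[-b^2 + b + 5, -2·a·b + a - 1], [-2·a·b - 4·a - b^2, -a^2 - 2·a·b]].
At the point, J = [[5.0000, 2.0000], [17.0000, -3.0000]] (det J = -49.0000).
Solving J·Δ = −F gives Δ = (2.4694, 4.3265).
Then the next iterate is (a, b)₁ = (-0.5306, 5.3265).
Re-evaluating at (-0.5306, 5.3265): F = (-0.751769, 7.991296), so ‖F‖₂ = 8.0266.

8.0266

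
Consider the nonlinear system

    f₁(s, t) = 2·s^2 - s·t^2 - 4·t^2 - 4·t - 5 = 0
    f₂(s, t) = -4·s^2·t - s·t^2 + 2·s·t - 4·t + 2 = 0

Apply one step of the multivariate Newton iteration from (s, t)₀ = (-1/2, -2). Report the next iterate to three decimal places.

(-0.135, -0.731)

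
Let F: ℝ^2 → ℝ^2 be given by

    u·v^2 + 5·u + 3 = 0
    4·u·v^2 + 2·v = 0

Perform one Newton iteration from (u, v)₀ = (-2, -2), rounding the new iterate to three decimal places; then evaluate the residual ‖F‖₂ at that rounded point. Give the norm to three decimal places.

At (-2, -2): F = (-15.000, -36.000).
Jacobian J = [[v^2 + 5, 2·u·v], [4·v^2, 8·u·v + 2]].
At the point, J = [[9.000, 8.000], [16.000, 34.000]] (det J = 178.000).
Solving J·Δ = −F gives Δ = (1.247, 0.472).
Then the next iterate is (u, v)₁ = (-0.753, -1.528).
Re-evaluating at (-0.753, -1.528): F = (-2.52309, -10.08837), so ‖F‖₂ = 10.399.

10.399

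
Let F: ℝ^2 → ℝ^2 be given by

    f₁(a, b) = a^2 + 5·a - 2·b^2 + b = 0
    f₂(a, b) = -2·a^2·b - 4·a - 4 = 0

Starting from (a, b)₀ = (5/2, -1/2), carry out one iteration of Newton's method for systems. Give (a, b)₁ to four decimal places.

(0.9482, -1.2441)

At (5/2, -1/2): F = (17.7500, -7.7500).
Jacobian J = [[2·a + 5, -4·b + 1], [-4·a·b - 4, -2·a^2]].
At the point, J = [[10.0000, 3.0000], [1.0000, -12.5000]] (det J = -128.0000).
Solving J·Δ = −F gives Δ = (-1.5518, -0.7441).
Then the next iterate is (a, b)₁ = (0.9482, -1.2441).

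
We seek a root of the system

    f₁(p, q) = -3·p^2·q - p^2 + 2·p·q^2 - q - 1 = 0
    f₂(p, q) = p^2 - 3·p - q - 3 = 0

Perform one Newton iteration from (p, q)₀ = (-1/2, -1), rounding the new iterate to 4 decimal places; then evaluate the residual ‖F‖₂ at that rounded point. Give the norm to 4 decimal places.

8.6464

At (-1/2, -1): F = (-0.5000, -0.2500).
Jacobian J = [[-6·p·q - 2·p + 2·q^2, -3·p^2 + 4·p·q - 1], [2·p - 3, -1]].
At the point, J = [[0.0000, 0.2500], [-4.0000, -1.0000]] (det J = 1.0000).
Solving J·Δ = −F gives Δ = (-0.5625, 2.0000).
Then the next iterate is (p, q)₁ = (-1.0625, 1.0000).
Re-evaluating at (-1.0625, 1.0000): F = (-8.640625, 0.316406), so ‖F‖₂ = 8.6464.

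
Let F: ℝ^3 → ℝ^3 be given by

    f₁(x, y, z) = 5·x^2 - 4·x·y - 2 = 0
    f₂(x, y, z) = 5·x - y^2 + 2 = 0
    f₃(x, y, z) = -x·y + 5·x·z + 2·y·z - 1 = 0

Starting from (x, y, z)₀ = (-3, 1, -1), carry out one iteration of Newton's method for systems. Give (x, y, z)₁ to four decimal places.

At (-3, 1, -1): F = (55.0000, -14.0000, 15.0000).
Jacobian J = [[10·x - 4·y, -4·x, 0], [5, -2·y, 0], [-y + 5·z, -x + 2·z, 5·x + 2·y]].
At the point, J = [[-34.0000, 12.0000, 0.0000], [5.0000, -2.0000, 0.0000], [-6.0000, 1.0000, -13.0000]] (det J = -104.0000).
Solving J·Δ = −F gives Δ = (-7.2500, -25.1250, 2.5673).
Then the next iterate is (x, y, z)₁ = (-10.2500, -24.1250, 1.5673).

(-10.2500, -24.1250, 1.5673)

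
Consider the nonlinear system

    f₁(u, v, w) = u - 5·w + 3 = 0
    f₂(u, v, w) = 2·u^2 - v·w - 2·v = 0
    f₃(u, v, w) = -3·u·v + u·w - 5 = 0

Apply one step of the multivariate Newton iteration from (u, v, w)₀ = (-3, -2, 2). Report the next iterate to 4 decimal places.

(-1.5829, -0.6096, 0.2834)

At (-3, -2, 2): F = (-10.0000, 26.0000, -29.0000).
Jacobian J = [[1, 0, -5], [4·u, -w - 2, -v], [-3·v + w, -3·u, u]].
At the point, J = [[1.0000, 0.0000, -5.0000], [-12.0000, -4.0000, 2.0000], [8.0000, 9.0000, -3.0000]] (det J = 374.0000).
Solving J·Δ = −F gives Δ = (1.4171, 1.3904, -1.7166).
Then the next iterate is (u, v, w)₁ = (-1.5829, -0.6096, 0.2834).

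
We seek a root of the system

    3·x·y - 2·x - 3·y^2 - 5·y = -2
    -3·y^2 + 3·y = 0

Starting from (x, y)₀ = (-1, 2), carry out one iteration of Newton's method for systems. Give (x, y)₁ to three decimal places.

(1.667, 1.333)

At (-1, 2): F = (-24.000, -6.000).
Jacobian J = [[3·y - 2, 3·x - 6·y - 5], [0, -6·y + 3]].
At the point, J = [[4.000, -20.000], [0.000, -9.000]] (det J = -36.000).
Solving J·Δ = −F gives Δ = (2.667, -0.667).
Then the next iterate is (x, y)₁ = (1.667, 1.333).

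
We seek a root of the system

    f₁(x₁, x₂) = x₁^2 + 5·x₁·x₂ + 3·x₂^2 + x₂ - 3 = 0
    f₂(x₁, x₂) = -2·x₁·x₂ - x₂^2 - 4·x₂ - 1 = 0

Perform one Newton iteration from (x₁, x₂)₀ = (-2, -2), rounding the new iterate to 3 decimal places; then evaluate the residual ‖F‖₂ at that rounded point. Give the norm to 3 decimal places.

5.190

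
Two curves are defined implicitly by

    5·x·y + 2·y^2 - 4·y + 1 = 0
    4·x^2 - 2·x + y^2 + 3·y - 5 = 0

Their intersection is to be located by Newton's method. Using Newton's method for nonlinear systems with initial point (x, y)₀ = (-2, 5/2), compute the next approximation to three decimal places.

At (-2, 5/2): F = (-21.500, 28.750).
Jacobian J = [[5·y, 5·x + 4·y - 4], [8·x - 2, 2·y + 3]].
At the point, J = [[12.500, -4.000], [-18.000, 8.000]] (det J = 28.000).
Solving J·Δ = −F gives Δ = (2.036, 0.987).
Then the next iterate is (x, y)₁ = (0.036, 3.487).

(0.036, 3.487)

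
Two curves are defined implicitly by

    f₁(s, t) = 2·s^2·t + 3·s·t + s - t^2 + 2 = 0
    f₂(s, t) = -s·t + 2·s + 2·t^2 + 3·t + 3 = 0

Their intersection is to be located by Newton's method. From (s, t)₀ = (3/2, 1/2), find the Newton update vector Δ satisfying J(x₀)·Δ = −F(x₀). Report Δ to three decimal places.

(4.259, -3.897)

At (3/2, 1/2): F = (7.750, 7.250).
Jacobian J = [[4·s·t + 3·t + 1, 2·s^2 + 3·s - 2·t], [-t + 2, -s + 4·t + 3]].
At the point, J = [[5.500, 8.000], [1.500, 3.500]] (det J = 7.250).
Solving J·Δ = −F gives Δ = (4.259, -3.897).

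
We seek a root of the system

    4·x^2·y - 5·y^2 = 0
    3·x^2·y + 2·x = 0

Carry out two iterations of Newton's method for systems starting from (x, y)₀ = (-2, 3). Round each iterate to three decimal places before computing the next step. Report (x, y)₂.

At (-2, 3): F = (3.000, 32.000).
Jacobian J = [[8·x·y, 4·x^2 - 10·y], [6·x·y + 2, 3·x^2]].
At the point, J = [[-48.000, -14.000], [-34.000, 12.000]] (det J = -1052.000).
Solving J·Δ = −F gives Δ = (0.460, -1.363).
Then the next iterate is (x, y)₁ = (-1.540, 1.637).
Round to (-1.540, 1.637) and repeat: F = (2.13039, 8.56693), J = [[-20.16784, -6.88360], [-13.12588, 7.11480]].
Δ = (0.317, -0.619), so (x, y)₂ = (-1.223, 1.018).

(-1.223, 1.018)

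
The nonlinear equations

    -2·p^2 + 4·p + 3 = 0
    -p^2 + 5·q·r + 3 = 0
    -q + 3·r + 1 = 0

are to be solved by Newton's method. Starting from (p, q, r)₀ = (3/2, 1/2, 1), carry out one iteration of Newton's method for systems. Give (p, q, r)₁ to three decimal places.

At (3/2, 1/2, 1): F = (4.500, 3.250, 3.500).
Jacobian J = [[-4·p + 4, 0, 0], [-2·p, 5·r, 5·q], [0, -1, 3]].
At the point, J = [[-2.000, 0.000, 0.000], [-3.000, 5.000, 2.500], [0.000, -1.000, 3.000]] (det J = -35.000).
Solving J·Δ = −F gives Δ = (2.250, 1.100, -0.800).
Then the next iterate is (p, q, r)₁ = (3.750, 1.600, 0.200).

(3.750, 1.600, 0.200)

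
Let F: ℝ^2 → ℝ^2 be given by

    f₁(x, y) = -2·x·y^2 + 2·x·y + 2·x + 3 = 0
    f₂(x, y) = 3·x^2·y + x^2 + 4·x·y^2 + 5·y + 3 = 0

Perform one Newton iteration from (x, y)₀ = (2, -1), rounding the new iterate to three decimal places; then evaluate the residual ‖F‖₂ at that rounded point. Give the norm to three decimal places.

At (2, -1): F = (-1.000, -2.000).
Jacobian J = [[-2·y^2 + 2·y + 2, -4·x·y + 2·x], [6·x·y + 2·x + 4·y^2, 3·x^2 + 8·x·y + 5]].
At the point, J = [[-2.000, 12.000], [-4.000, 1.000]] (det J = 46.000).
Solving J·Δ = −F gives Δ = (-0.500, 0.000).
Then the next iterate is (x, y)₁ = (1.500, -1.000).
Re-evaluating at (1.500, -1.000): F = (0.000, -0.500), so ‖F‖₂ = 0.500.

0.500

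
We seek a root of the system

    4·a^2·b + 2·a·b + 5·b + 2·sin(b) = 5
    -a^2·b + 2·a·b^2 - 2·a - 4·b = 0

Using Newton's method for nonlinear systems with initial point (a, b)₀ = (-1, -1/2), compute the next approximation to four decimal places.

(-0.4845, 0.4037)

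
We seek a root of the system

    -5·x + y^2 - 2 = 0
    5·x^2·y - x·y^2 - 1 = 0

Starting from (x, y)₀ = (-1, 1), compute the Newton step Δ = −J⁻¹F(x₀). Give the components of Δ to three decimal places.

(1.385, 1.462)

At (-1, 1): F = (4.000, 5.000).
Jacobian J = [[-5, 2·y], [10·x·y - y^2, 5·x^2 - 2·x·y]].
At the point, J = [[-5.000, 2.000], [-11.000, 7.000]] (det J = -13.000).
Solving J·Δ = −F gives Δ = (1.385, 1.462).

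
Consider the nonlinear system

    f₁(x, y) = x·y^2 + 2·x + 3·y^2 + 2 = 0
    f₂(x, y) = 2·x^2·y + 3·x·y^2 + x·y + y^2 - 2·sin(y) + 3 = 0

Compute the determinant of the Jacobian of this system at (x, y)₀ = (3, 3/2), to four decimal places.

-256.3513

J = [[y^2 + 2, 2·x·y + 6·y], [4·x·y + 3·y^2 + y, 2·x^2 + 6·x·y + x + 2·y - 2·cos(y)]].
At the point, J = [[4.2500, 18.0000], [26.2500, 50.858526]].
det J = -256.3513.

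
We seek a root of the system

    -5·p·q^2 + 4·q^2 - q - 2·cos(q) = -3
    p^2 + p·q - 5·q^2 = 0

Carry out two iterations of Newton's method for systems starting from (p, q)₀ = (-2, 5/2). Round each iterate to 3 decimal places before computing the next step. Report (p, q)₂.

(-1.427, 0.730)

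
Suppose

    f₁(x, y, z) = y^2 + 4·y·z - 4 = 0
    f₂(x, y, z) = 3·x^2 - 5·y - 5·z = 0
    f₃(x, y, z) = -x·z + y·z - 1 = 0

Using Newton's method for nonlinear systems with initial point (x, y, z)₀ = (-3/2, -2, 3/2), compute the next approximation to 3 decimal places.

(-0.728, -0.431, 0.392)

At (-3/2, -2, 3/2): F = (-12.000, 9.250, -1.750).
Jacobian J = [[0, 2·y + 4·z, 4·y], [6·x, -5, -5], [-z, z, -x + y]].
At the point, J = [[0.000, 2.000, -8.000], [-9.000, -5.000, -5.000], [-1.500, 1.500, -0.500]] (det J = 174.000).
Solving J·Δ = −F gives Δ = (0.772, 1.569, -1.108).
Then the next iterate is (x, y, z)₁ = (-0.728, -0.431, 0.392).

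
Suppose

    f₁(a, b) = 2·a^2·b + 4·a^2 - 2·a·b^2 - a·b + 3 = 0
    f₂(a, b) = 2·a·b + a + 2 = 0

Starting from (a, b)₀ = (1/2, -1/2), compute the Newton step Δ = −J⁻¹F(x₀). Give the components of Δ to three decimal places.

At (1/2, -1/2): F = (3.750, 2.000).
Jacobian J = [[4·a·b + 8·a - 2·b^2 - b, 2·a^2 - 4·a·b - a], [2·b + 1, 2·a]].
At the point, J = [[3.000, 1.000], [0.000, 1.000]] (det J = 3.000).
Solving J·Δ = −F gives Δ = (-0.583, -2.000).

(-0.583, -2.000)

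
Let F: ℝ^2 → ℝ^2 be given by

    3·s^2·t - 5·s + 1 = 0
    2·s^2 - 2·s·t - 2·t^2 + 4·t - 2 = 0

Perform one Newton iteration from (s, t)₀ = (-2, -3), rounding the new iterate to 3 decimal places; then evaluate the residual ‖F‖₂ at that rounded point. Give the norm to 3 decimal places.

7.294

At (-2, -3): F = (-25.000, -36.000).
Jacobian J = [[6·s·t - 5, 3·s^2], [4·s - 2·t, -2·s - 4·t + 4]].
At the point, J = [[31.000, 12.000], [-2.000, 20.000]] (det J = 644.000).
Solving J·Δ = −F gives Δ = (0.106, 1.811).
Then the next iterate is (s, t)₁ = (-1.894, -1.189).
Re-evaluating at (-1.894, -1.189): F = (-2.32567, -6.91290), so ‖F‖₂ = 7.294.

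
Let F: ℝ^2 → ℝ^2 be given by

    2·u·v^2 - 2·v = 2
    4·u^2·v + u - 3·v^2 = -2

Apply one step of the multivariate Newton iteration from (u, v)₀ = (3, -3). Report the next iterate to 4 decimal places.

(1.9525, -1.9699)

At (3, -3): F = (58.0000, -130.0000).
Jacobian J = [[2·v^2, 4·u·v - 2], [8·u·v + 1, 4·u^2 - 6·v]].
At the point, J = [[18.0000, -38.0000], [-71.0000, 54.0000]] (det J = -1726.0000).
Solving J·Δ = −F gives Δ = (-1.0475, 1.0301).
Then the next iterate is (u, v)₁ = (1.9525, -1.9699).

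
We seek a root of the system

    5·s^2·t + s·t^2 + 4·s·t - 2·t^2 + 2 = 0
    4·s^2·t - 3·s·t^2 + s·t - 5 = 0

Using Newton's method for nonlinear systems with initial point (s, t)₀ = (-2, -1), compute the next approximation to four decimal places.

(-0.8738, -1.2573)

At (-2, -1): F = (-14.0000, -13.0000).
Jacobian J = [[10·s·t + t^2 + 4·t, 5·s^2 + 2·s·t + 4·s - 4·t], [8·s·t - 3·t^2 + t, 4·s^2 - 6·s·t + s]].
At the point, J = [[17.0000, 20.0000], [12.0000, 2.0000]] (det J = -206.0000).
Solving J·Δ = −F gives Δ = (1.1262, -0.2573).
Then the next iterate is (s, t)₁ = (-0.8738, -1.2573).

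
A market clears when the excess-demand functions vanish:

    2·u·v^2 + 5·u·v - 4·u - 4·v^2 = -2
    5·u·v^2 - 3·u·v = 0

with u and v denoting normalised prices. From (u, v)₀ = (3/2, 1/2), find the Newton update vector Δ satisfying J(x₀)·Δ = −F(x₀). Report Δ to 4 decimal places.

At (3/2, 1/2): F = (-0.5000, -0.3750).
Jacobian J = [[2·v^2 + 5·v - 4, 4·u·v + 5·u - 8·v], [5·v^2 - 3·v, 10·u·v - 3·u]].
At the point, J = [[-1.0000, 6.5000], [-0.2500, 3.0000]] (det J = -1.3750).
Solving J·Δ = −F gives Δ = (0.6818, 0.1818).

(0.6818, 0.1818)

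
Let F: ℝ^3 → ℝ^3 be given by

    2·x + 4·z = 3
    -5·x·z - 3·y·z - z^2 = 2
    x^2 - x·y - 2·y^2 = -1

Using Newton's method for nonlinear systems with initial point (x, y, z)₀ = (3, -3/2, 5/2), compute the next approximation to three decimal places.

At (3, -3/2, 5/2): F = (13.000, -34.500, 10.000).
Jacobian J = [[2, 0, 4], [-5·z, -3·z, -5·x - 3·y - 2·z], [2·x - y, -x - 4·y, 0]].
At the point, J = [[2.000, 0.000, 4.000], [-12.500, -7.500, -15.500], [7.500, 3.000, 0.000]] (det J = 168.000).
Solving J·Δ = −F gives Δ = (-2.920, 3.966, -1.790).
Then the next iterate is (x, y, z)₁ = (0.080, 2.466, 0.710).

(0.080, 2.466, 0.710)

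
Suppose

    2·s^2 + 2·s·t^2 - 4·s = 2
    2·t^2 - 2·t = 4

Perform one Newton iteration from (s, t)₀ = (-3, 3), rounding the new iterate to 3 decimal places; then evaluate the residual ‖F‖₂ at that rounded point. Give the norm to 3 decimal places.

11.798

At (-3, 3): F = (-26.000, 8.000).
Jacobian J = [[4·s + 2·t^2 - 4, 4·s·t], [0, 4·t - 2]].
At the point, J = [[2.000, -36.000], [0.000, 10.000]] (det J = 20.000).
Solving J·Δ = −F gives Δ = (-1.400, -0.800).
Then the next iterate is (s, t)₁ = (-4.400, 2.200).
Re-evaluating at (-4.400, 2.200): F = (11.728, 1.280), so ‖F‖₂ = 11.798.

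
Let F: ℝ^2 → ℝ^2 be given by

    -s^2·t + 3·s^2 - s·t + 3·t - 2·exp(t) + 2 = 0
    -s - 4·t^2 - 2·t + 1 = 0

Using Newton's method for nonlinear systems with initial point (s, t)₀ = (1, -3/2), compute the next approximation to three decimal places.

(0.679, -0.932)

At (1, -3/2): F = (3.05374, -6.000).
Jacobian J = [[-2·s·t + 6·s - t, -s^2 - s - 2·exp(t) + 3], [-1, -8·t - 2]].
At the point, J = [[10.500, 0.55374], [-1.000, 10.000]] (det J = 105.55374).
Solving J·Δ = −F gives Δ = (-0.321, 0.568).
Then the next iterate is (s, t)₁ = (0.679, -0.932).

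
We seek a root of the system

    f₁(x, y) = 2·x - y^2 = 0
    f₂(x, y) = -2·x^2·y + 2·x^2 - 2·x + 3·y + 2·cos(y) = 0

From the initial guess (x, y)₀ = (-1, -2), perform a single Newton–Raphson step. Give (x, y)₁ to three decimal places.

At (-1, -2): F = (-6.000, 1.16771).
Jacobian J = [[2, -2·y], [-4·x·y + 4·x - 2, -2·x^2 - 2·sin(y) + 3]].
At the point, J = [[2.000, 4.000], [-14.000, 2.81859]] (det J = 61.63719).
Solving J·Δ = −F gives Δ = (0.350, 1.325).
Then the next iterate is (x, y)₁ = (-0.650, -0.675).

(-0.650, -0.675)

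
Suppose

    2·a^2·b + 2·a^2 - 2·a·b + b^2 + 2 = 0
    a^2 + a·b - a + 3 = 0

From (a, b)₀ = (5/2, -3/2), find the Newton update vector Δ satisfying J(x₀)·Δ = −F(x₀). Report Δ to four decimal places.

(0.0154, -1.2154)

At (5/2, -3/2): F = (5.5000, 3.0000).
Jacobian J = [[4·a·b + 4·a - 2·b, 2·a^2 - 2·a + 2·b], [2·a + b - 1, a]].
At the point, J = [[-2.0000, 4.5000], [2.5000, 2.5000]] (det J = -16.2500).
Solving J·Δ = −F gives Δ = (0.0154, -1.2154).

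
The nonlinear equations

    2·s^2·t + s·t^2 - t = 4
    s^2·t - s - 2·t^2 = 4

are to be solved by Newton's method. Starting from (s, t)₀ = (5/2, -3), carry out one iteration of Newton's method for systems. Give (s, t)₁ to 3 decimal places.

At (5/2, -3): F = (-16.000, -43.250).
Jacobian J = [[4·s·t + t^2, 2·s^2 + 2·s·t - 1], [2·s·t - 1, s^2 - 4·t]].
At the point, J = [[-21.000, -3.500], [-16.000, 18.250]] (det J = -439.250).
Solving J·Δ = −F gives Δ = (-1.009, 1.485).
Then the next iterate is (s, t)₁ = (1.491, -1.515).

(1.491, -1.515)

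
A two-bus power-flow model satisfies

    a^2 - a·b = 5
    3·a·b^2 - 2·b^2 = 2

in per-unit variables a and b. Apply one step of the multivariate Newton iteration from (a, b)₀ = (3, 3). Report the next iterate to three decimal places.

At (3, 3): F = (-5.000, 61.000).
Jacobian J = [[2·a - b, -a], [3·b^2, 6·a·b - 4·b]].
At the point, J = [[3.000, -3.000], [27.000, 42.000]] (det J = 207.000).
Solving J·Δ = −F gives Δ = (0.130, -1.536).
Then the next iterate is (a, b)₁ = (3.130, 1.464).

(3.130, 1.464)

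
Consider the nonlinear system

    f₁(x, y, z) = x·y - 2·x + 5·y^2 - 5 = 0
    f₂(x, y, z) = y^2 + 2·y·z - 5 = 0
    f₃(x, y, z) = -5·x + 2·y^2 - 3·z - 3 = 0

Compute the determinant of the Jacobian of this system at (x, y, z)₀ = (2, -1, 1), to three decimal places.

J = [[y - 2, x + 10·y, 0], [0, 2·y + 2·z, 2·y], [-5, 4·y, -3]].
At the point, J = [[-3.000, -8.000, 0.000], [0.000, 0.000, -2.000], [-5.000, -4.000, -3.000]].
det J = -56.000.

-56.000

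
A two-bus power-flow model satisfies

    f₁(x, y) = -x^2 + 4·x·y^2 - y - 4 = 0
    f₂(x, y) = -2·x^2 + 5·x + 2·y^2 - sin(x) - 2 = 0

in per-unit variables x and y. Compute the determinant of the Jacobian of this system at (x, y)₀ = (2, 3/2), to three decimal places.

89.429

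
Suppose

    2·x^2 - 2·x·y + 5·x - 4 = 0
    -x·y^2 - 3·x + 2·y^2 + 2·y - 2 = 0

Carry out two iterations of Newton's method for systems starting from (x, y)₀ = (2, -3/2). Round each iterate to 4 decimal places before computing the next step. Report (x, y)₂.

(2.1365, 3.7991)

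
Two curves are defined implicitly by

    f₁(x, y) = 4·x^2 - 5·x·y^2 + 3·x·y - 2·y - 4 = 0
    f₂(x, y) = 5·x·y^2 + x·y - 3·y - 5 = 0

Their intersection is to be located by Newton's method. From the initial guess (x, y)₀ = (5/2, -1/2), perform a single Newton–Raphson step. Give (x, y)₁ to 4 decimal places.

(1.7960, -0.6656)

At (5/2, -1/2): F = (15.1250, -1.6250).
Jacobian J = [[8·x - 5·y^2 + 3·y, -10·x·y + 3·x - 2], [5·y^2 + y, 10·x·y + x - 3]].
At the point, J = [[17.2500, 18.0000], [0.7500, -13.0000]] (det J = -237.7500).
Solving J·Δ = −F gives Δ = (-0.7040, -0.1656).
Then the next iterate is (x, y)₁ = (1.7960, -0.6656).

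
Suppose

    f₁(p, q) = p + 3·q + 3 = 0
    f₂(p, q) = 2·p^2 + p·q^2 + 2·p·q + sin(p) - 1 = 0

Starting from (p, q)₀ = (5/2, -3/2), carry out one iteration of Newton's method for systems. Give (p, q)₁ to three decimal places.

At (5/2, -3/2): F = (1.000, 10.22347).
Jacobian J = [[1, 3], [4·p + q^2 + 2·q + cos(p), 2·p·q + 2·p]].
At the point, J = [[1.000, 3.000], [8.44886, -2.500]] (det J = -27.84657).
Solving J·Δ = −F gives Δ = (-1.191, 0.064).
Then the next iterate is (p, q)₁ = (1.309, -1.436).

(1.309, -1.436)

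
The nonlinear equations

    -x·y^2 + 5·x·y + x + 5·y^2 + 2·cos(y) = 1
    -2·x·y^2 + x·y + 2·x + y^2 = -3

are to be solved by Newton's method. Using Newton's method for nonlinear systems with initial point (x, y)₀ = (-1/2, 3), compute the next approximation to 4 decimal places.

(-0.2548, 1.6685)

At (-1/2, 3): F = (38.520015, 18.5000).
Jacobian J = [[-y^2 + 5·y + 1, -2·x·y + 5·x + 10·y - 2·sin(y)], [-2·y^2 + y + 2, -4·x·y + x + 2·y]].
At the point, J = [[7.0000, 30.217760], [-13.0000, 11.5000]] (det J = 473.330880).
Solving J·Δ = −F gives Δ = (0.2452, -1.3315).
Then the next iterate is (x, y)₁ = (-0.2548, 1.6685).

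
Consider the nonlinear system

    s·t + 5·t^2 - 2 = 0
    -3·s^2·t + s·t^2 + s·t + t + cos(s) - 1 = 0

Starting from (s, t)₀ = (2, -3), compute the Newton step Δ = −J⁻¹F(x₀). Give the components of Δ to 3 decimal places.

At (2, -3): F = (37.000, 43.58385).
Jacobian J = [[t, s + 10·t], [-6·s·t + t^2 + t - sin(s), -3·s^2 + 2·s·t + s + 1]].
At the point, J = [[-3.000, -28.000], [41.09070, -21.000]] (det J = 1213.53967).
Solving J·Δ = −F gives Δ = (-0.365, 1.361).

(-0.365, 1.361)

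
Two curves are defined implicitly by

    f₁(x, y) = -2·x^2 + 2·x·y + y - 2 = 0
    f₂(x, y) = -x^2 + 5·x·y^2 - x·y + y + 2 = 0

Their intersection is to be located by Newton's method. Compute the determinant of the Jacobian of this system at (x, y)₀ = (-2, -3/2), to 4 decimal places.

215.2500

J = [[-4·x + 2·y, 2·x + 1], [-2·x + 5·y^2 - y, 10·x·y - x + 1]].
At the point, J = [[5.0000, -3.0000], [16.7500, 33.0000]].
det J = 215.2500.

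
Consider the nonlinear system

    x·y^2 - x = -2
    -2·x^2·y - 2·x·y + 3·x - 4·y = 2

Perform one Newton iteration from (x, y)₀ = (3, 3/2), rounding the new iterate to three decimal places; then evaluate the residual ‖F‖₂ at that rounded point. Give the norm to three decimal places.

11.219

At (3, 3/2): F = (5.750, -35.000).
Jacobian J = [[y^2 - 1, 2·x·y], [-4·x·y - 2·y + 3, -2·x^2 - 2·x - 4]].
At the point, J = [[1.250, 9.000], [-18.000, -28.000]] (det J = 127.000).
Solving J·Δ = −F gives Δ = (-1.213, -0.470).
Then the next iterate is (x, y)₁ = (1.787, 1.030).
Re-evaluating at (1.787, 1.030): F = (2.10883, -11.01856), so ‖F‖₂ = 11.219.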